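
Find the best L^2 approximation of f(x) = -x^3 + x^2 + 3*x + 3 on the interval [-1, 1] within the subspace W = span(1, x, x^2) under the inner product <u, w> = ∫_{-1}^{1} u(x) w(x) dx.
g(x) = x^2 + 12*x/5 + 3

The best approximation g ∈ W is the orthogonal projection of f onto W. Writing g = a_0 + a_1 x + a_2 x^2, the coefficients solve the normal equations G · a = b where
  G_{ij} = <φ_i, φ_j> and b_i = <f, φ_i>, with φ_0 = 1, φ_1 = x, φ_2 = x^2.
G =
  [2, 0, 2/3]
  [0, 2/3, 0]
  [2/3, 0, 2/5],
b = (20/3, 8/5, 12/5).
Solving gives a_0 = 3, a_1 = 12/5, a_2 = 1, so
  g(x) = x^2 + 12*x/5 + 3.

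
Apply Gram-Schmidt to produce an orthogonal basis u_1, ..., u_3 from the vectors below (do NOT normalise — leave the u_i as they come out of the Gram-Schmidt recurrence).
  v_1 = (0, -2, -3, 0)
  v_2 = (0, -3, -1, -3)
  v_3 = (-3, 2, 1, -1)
Orthogonal basis:
  u_1 = (0, -2, -3, 0)
  u_2 = (0, -21/13, 14/13, -3)
  u_3 = (-3, 171/166, -57/83, -133/166)

Apply the Gram-Schmidt recurrence
  u_1 = v_1
  u_i = v_i − Σ_{j<i} ((v_i · u_j) / (u_j · u_j)) · u_j.

Step by step this gives:
  u_1 = (0, -2, -3, 0)
  u_2 = (0, -21/13, 14/13, -3)
  u_3 = (-3, 171/166, -57/83, -133/166)

Orthogonality check:
  u_2 · u_1 = 0 (should be 0)
  u_3 · u_1 = 0 (should be 0)
  u_3 · u_2 = 0 (should be 0)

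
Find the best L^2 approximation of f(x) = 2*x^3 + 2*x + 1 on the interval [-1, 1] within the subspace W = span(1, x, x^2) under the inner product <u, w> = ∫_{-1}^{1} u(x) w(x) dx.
g(x) = 16*x/5 + 1

The best approximation g ∈ W is the orthogonal projection of f onto W. Writing g = a_0 + a_1 x + a_2 x^2, the coefficients solve the normal equations G · a = b where
  G_{ij} = <φ_i, φ_j> and b_i = <f, φ_i>, with φ_0 = 1, φ_1 = x, φ_2 = x^2.
G =
  [2, 0, 2/3]
  [0, 2/3, 0]
  [2/3, 0, 2/5],
b = (2, 32/15, 2/3).
Solving gives a_0 = 1, a_1 = 16/5, a_2 = 0, so
  g(x) = 16*x/5 + 1.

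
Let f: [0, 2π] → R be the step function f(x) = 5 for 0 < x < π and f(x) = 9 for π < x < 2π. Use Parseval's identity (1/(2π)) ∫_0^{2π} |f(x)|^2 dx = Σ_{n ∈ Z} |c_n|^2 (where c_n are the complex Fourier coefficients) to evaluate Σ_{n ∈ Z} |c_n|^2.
Σ |c_n|^2 = 53

Parseval equates the L^2 energy of f (normalised by 1/(2π)) with the ℓ^2 sum of its Fourier coefficients: (1/(2π)) ∫_0^{2π} |f|^2 = Σ |c_n|^2.
Compute the left side: (1/(2π)) [∫_0^π 5^2 dx + ∫_π^{2π} 9^2 dx] = (1/(2π)) · (25π + 81π) = (25 + 81)/2 = 53.
So Σ_{n ∈ Z} |c_n|^2 = 53.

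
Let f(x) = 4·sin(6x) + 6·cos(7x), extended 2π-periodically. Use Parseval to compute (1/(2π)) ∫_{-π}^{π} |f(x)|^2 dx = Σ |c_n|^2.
Σ |c_n|^2 = 26

Expand |f|^2 and use orthogonality of {sin(nx), cos(mx)} on [-π, π]:
  ∫_{-π}^{π} sin(nx)^2 dx = π, ∫ cos(mx)^2 dx = π, and cross terms integrate to 0.
So ∫_{-π}^{π} f(x)^2 dx = 4^2 · π + 6^2 · π = (16 + 36)π.
Divide by 2π: (16 + 36)/2 = 26.
By Parseval, this equals Σ |c_n|^2.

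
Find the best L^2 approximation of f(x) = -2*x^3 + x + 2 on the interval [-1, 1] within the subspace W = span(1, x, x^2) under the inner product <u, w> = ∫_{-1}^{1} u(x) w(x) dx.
g(x) = 2 - x/5

The best approximation g ∈ W is the orthogonal projection of f onto W. Writing g = a_0 + a_1 x + a_2 x^2, the coefficients solve the normal equations G · a = b where
  G_{ij} = <φ_i, φ_j> and b_i = <f, φ_i>, with φ_0 = 1, φ_1 = x, φ_2 = x^2.
G =
  [2, 0, 2/3]
  [0, 2/3, 0]
  [2/3, 0, 2/5],
b = (4, -2/15, 4/3).
Solving gives a_0 = 2, a_1 = -1/5, a_2 = 0, so
  g(x) = 2 - x/5.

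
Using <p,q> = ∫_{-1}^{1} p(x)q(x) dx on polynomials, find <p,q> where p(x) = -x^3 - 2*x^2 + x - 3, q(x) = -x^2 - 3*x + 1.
<p,q> = -16/3

Expand the product: p(x)·q(x) = x^5 + 5*x^4 + 4*x^3 - 2*x^2 + 10*x - 3.
∫_{-1}^{1} of each monomial x^k gives [2/(k+1) if k even, 0 if k odd]. Integrating term-by-term (or equivalently evaluating the antiderivative F(x) = x^6/6 + x^5 + x^4 - 2*x^3/3 + 5*x^2 - 3*x at the endpoints):
  F(1) − F(−1) = 7/2 − (53/6) = -16/3.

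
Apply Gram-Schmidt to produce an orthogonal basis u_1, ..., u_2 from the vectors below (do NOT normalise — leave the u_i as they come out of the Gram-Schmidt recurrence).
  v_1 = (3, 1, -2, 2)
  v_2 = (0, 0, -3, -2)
Orthogonal basis:
  u_1 = (3, 1, -2, 2)
  u_2 = (-1/3, -1/9, -25/9, -20/9)

Apply the Gram-Schmidt recurrence
  u_1 = v_1
  u_i = v_i − Σ_{j<i} ((v_i · u_j) / (u_j · u_j)) · u_j.

Step by step this gives:
  u_1 = (3, 1, -2, 2)
  u_2 = (-1/3, -1/9, -25/9, -20/9)

Orthogonality check:
  u_2 · u_1 = 0 (should be 0)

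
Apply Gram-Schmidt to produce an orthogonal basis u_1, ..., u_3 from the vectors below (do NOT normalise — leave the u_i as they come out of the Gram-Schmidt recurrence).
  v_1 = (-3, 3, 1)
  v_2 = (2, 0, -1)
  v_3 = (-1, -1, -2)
Orthogonal basis:
  u_1 = (-3, 3, 1)
  u_2 = (17/19, 21/19, -12/19)
  u_3 = (-24/23, -8/23, -48/23)

Apply the Gram-Schmidt recurrence
  u_1 = v_1
  u_i = v_i − Σ_{j<i} ((v_i · u_j) / (u_j · u_j)) · u_j.

Step by step this gives:
  u_1 = (-3, 3, 1)
  u_2 = (17/19, 21/19, -12/19)
  u_3 = (-24/23, -8/23, -48/23)

Orthogonality check:
  u_2 · u_1 = 0 (should be 0)
  u_3 · u_1 = 0 (should be 0)
  u_3 · u_2 = 0 (should be 0)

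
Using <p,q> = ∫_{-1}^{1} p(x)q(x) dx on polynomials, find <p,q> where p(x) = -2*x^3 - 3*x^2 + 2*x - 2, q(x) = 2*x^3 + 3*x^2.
<p,q> = -50/7

Expand the product: p(x)·q(x) = -4*x^6 - 12*x^5 - 5*x^4 + 2*x^3 - 6*x^2.
∫_{-1}^{1} of each monomial x^k gives [2/(k+1) if k even, 0 if k odd]. Integrating term-by-term (or equivalently evaluating the antiderivative F(x) = -4*x^7/7 - 2*x^6 - x^5 + x^4/2 - 2*x^3 at the endpoints):
  F(1) − F(−1) = -71/14 − (29/14) = -50/7.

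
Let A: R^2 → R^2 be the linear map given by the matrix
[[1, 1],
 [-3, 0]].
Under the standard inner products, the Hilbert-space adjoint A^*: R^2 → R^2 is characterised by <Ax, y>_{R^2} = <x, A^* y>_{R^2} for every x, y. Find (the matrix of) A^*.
A^* = A^T =
[[1, -3],
 [1, 0]]

For real matrices with standard dot products, the defining identity <Ax, y> = <x, A^* y> gives (Ax)^T y = x^T (A^*) y, i.e. x^T A^T y = x^T (A^*) y. Since this holds for all x, y, we must have A^* = A^T. Therefore
A^* =
[[1, -3],
 [1, 0]].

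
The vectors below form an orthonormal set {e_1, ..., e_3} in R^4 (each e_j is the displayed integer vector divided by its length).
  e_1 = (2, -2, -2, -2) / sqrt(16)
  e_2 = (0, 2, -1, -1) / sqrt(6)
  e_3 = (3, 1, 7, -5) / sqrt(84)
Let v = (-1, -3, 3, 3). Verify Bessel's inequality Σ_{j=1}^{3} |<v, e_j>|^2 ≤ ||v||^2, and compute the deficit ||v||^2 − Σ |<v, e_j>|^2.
Σ |<v, e_j>|^2 = 28; ||v||^2 = 28; deficit = 0

Write each e_j = u_j / sqrt(<u_j, u_j>) where u_j is the displayed integer vector. Then <v, e_j> = <v, u_j> / sqrt(<u_j, u_j>), so |<v, e_j>|^2 = <v, u_j>^2 / <u_j, u_j>.
Coefficients: <v, e_1> = -8/sqrt(16), <v, e_2> = -12/sqrt(6), <v, e_3> = 0/sqrt(84).
Square and sum: Σ |<v, e_j>|^2 = 28.
Compute ||v||^2 = v·v = 28.
Deficit = 28 − 28 = 0 ≥ 0, confirming Bessel's inequality. (The deficit equals ||v − Σ <v,e_j> e_j||^2, the squared distance from v to span{e_j}.)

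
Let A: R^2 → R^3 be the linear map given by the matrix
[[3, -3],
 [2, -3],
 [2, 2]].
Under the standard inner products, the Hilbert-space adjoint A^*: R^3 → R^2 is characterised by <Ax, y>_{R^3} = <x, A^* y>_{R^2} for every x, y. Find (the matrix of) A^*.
A^* = A^T =
[[3, 2, 2],
 [-3, -3, 2]]

For real matrices with standard dot products, the defining identity <Ax, y> = <x, A^* y> gives (Ax)^T y = x^T (A^*) y, i.e. x^T A^T y = x^T (A^*) y. Since this holds for all x, y, we must have A^* = A^T. Therefore
A^* =
[[3, 2, 2],
 [-3, -3, 2]].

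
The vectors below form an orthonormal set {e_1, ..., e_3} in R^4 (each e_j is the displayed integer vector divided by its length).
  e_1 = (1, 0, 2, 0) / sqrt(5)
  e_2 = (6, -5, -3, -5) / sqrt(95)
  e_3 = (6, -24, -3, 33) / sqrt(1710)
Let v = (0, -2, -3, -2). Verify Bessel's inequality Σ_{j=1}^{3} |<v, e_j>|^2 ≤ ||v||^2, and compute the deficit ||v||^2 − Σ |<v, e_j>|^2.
Σ |<v, e_j>|^2 = 161/10; ||v||^2 = 17; deficit = 9/10

Write each e_j = u_j / sqrt(<u_j, u_j>) where u_j is the displayed integer vector. Then <v, e_j> = <v, u_j> / sqrt(<u_j, u_j>), so |<v, e_j>|^2 = <v, u_j>^2 / <u_j, u_j>.
Coefficients: <v, e_1> = -6/sqrt(5), <v, e_2> = 29/sqrt(95), <v, e_3> = -9/sqrt(1710).
Square and sum: Σ |<v, e_j>|^2 = 161/10.
Compute ||v||^2 = v·v = 17.
Deficit = 17 − 161/10 = 9/10 ≥ 0, confirming Bessel's inequality. (The deficit equals ||v − Σ <v,e_j> e_j||^2, the squared distance from v to span{e_j}.)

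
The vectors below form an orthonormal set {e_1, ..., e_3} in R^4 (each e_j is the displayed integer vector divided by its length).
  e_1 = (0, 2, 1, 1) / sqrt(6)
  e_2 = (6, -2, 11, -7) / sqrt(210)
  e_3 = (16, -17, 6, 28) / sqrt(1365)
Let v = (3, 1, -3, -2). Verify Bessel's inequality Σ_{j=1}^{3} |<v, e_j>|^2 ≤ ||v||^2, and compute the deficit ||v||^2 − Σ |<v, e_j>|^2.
Σ |<v, e_j>|^2 = 113/39; ||v||^2 = 23; deficit = 784/39

Write each e_j = u_j / sqrt(<u_j, u_j>) where u_j is the displayed integer vector. Then <v, e_j> = <v, u_j> / sqrt(<u_j, u_j>), so |<v, e_j>|^2 = <v, u_j>^2 / <u_j, u_j>.
Coefficients: <v, e_1> = -3/sqrt(6), <v, e_2> = -3/sqrt(210), <v, e_3> = -43/sqrt(1365).
Square and sum: Σ |<v, e_j>|^2 = 113/39.
Compute ||v||^2 = v·v = 23.
Deficit = 23 − 113/39 = 784/39 ≥ 0, confirming Bessel's inequality. (The deficit equals ||v − Σ <v,e_j> e_j||^2, the squared distance from v to span{e_j}.)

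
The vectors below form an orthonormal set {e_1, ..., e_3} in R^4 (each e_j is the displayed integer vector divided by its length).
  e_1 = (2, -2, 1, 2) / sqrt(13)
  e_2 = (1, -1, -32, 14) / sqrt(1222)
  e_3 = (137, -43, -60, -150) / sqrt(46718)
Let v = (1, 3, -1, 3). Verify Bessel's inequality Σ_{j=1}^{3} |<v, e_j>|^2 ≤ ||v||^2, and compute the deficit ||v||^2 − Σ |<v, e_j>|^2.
Σ |<v, e_j>|^2 = 3699/497; ||v||^2 = 20; deficit = 6241/497

Write each e_j = u_j / sqrt(<u_j, u_j>) where u_j is the displayed integer vector. Then <v, e_j> = <v, u_j> / sqrt(<u_j, u_j>), so |<v, e_j>|^2 = <v, u_j>^2 / <u_j, u_j>.
Coefficients: <v, e_1> = 1/sqrt(13), <v, e_2> = 72/sqrt(1222), <v, e_3> = -382/sqrt(46718).
Square and sum: Σ |<v, e_j>|^2 = 3699/497.
Compute ||v||^2 = v·v = 20.
Deficit = 20 − 3699/497 = 6241/497 ≥ 0, confirming Bessel's inequality. (The deficit equals ||v − Σ <v,e_j> e_j||^2, the squared distance from v to span{e_j}.)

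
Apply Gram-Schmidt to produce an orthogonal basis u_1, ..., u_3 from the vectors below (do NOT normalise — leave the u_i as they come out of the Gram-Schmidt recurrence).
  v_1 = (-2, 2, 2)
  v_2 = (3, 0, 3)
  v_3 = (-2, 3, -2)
Orthogonal basis:
  u_1 = (-2, 2, 2)
  u_2 = (3, 0, 3)
  u_3 = (1, 2, -1)

Apply the Gram-Schmidt recurrence
  u_1 = v_1
  u_i = v_i − Σ_{j<i} ((v_i · u_j) / (u_j · u_j)) · u_j.

Step by step this gives:
  u_1 = (-2, 2, 2)
  u_2 = (3, 0, 3)
  u_3 = (1, 2, -1)

Orthogonality check:
  u_2 · u_1 = 0 (should be 0)
  u_3 · u_1 = 0 (should be 0)
  u_3 · u_2 = 0 (should be 0)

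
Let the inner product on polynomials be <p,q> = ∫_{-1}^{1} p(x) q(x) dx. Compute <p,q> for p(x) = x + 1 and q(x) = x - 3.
<p,q> = -16/3

Expand the product: p(x)·q(x) = x^2 - 2*x - 3.
∫_{-1}^{1} of each monomial x^k gives [2/(k+1) if k even, 0 if k odd]. Integrating term-by-term (or equivalently evaluating the antiderivative F(x) = x^3/3 - x^2 - 3*x at the endpoints):
  F(1) − F(−1) = -11/3 − (5/3) = -16/3.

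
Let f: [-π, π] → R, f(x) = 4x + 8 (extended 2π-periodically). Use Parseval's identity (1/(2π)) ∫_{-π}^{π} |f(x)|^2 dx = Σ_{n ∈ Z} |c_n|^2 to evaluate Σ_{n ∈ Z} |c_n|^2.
Σ |c_n|^2 = 16π^2/3 + 64

Expand and integrate term by term over [-π, π]:
  ∫ (4x)^2 dx = 16·(2π^3/3); ∫ 2·4·(8)·x dx = 0 (odd integrand); ∫ 8^2 dx = 64·2π.
So (1/(2π)) ∫_{-π}^{π} (4x + 8)^2 dx = 16π^2/3 + 64 = 16π^2/3 + 64.
Parseval ⇒ Σ |c_n|^2 = 16π^2/3 + 64.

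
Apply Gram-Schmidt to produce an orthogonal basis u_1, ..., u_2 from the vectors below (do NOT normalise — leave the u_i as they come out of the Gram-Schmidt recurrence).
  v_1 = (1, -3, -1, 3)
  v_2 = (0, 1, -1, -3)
Orthogonal basis:
  u_1 = (1, -3, -1, 3)
  u_2 = (11/20, -13/20, -31/20, -27/20)

Apply the Gram-Schmidt recurrence
  u_1 = v_1
  u_i = v_i − Σ_{j<i} ((v_i · u_j) / (u_j · u_j)) · u_j.

Step by step this gives:
  u_1 = (1, -3, -1, 3)
  u_2 = (11/20, -13/20, -31/20, -27/20)

Orthogonality check:
  u_2 · u_1 = 0 (should be 0)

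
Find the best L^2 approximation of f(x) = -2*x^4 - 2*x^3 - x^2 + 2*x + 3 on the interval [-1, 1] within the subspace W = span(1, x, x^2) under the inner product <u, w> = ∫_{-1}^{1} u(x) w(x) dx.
g(x) = -19*x^2/7 + 4*x/5 + 111/35

The best approximation g ∈ W is the orthogonal projection of f onto W. Writing g = a_0 + a_1 x + a_2 x^2, the coefficients solve the normal equations G · a = b where
  G_{ij} = <φ_i, φ_j> and b_i = <f, φ_i>, with φ_0 = 1, φ_1 = x, φ_2 = x^2.
G =
  [2, 0, 2/3]
  [0, 2/3, 0]
  [2/3, 0, 2/5],
b = (68/15, 8/15, 36/35).
Solving gives a_0 = 111/35, a_1 = 4/5, a_2 = -19/7, so
  g(x) = -19*x^2/7 + 4*x/5 + 111/35.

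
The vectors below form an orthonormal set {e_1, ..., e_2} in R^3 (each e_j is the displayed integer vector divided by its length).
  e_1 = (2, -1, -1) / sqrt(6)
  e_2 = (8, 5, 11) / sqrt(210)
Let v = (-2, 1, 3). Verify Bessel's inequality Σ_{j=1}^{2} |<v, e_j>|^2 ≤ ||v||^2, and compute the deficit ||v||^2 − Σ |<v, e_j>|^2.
Σ |<v, e_j>|^2 = 454/35; ||v||^2 = 14; deficit = 36/35

Write each e_j = u_j / sqrt(<u_j, u_j>) where u_j is the displayed integer vector. Then <v, e_j> = <v, u_j> / sqrt(<u_j, u_j>), so |<v, e_j>|^2 = <v, u_j>^2 / <u_j, u_j>.
Coefficients: <v, e_1> = -8/sqrt(6), <v, e_2> = 22/sqrt(210).
Square and sum: Σ |<v, e_j>|^2 = 454/35.
Compute ||v||^2 = v·v = 14.
Deficit = 14 − 454/35 = 36/35 ≥ 0, confirming Bessel's inequality. (The deficit equals ||v − Σ <v,e_j> e_j||^2, the squared distance from v to span{e_j}.)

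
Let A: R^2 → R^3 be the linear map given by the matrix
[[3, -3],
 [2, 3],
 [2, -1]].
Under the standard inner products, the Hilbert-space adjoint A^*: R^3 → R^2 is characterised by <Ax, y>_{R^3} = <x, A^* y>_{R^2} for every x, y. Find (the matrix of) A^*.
A^* = A^T =
[[3, 2, 2],
 [-3, 3, -1]]

For real matrices with standard dot products, the defining identity <Ax, y> = <x, A^* y> gives (Ax)^T y = x^T (A^*) y, i.e. x^T A^T y = x^T (A^*) y. Since this holds for all x, y, we must have A^* = A^T. Therefore
A^* =
[[3, 2, 2],
 [-3, 3, -1]].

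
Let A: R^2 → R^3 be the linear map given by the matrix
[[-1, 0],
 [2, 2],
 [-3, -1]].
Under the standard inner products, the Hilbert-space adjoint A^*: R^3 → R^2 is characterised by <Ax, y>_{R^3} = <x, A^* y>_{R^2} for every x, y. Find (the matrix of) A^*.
A^* = A^T =
[[-1, 2, -3],
 [0, 2, -1]]

For real matrices with standard dot products, the defining identity <Ax, y> = <x, A^* y> gives (Ax)^T y = x^T (A^*) y, i.e. x^T A^T y = x^T (A^*) y. Since this holds for all x, y, we must have A^* = A^T. Therefore
A^* =
[[-1, 2, -3],
 [0, 2, -1]].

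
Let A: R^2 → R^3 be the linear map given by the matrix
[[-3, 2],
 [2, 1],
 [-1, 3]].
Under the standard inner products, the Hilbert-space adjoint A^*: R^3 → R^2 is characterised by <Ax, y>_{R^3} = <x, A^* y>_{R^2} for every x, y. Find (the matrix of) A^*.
A^* = A^T =
[[-3, 2, -1],
 [2, 1, 3]]

For real matrices with standard dot products, the defining identity <Ax, y> = <x, A^* y> gives (Ax)^T y = x^T (A^*) y, i.e. x^T A^T y = x^T (A^*) y. Since this holds for all x, y, we must have A^* = A^T. Therefore
A^* =
[[-3, 2, -1],
 [2, 1, 3]].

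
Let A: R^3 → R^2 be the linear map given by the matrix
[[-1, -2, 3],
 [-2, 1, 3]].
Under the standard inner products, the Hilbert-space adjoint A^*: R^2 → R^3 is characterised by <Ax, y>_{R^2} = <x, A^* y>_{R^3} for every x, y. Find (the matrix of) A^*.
A^* = A^T =
[[-1, -2],
 [-2, 1],
 [3, 3]]

For real matrices with standard dot products, the defining identity <Ax, y> = <x, A^* y> gives (Ax)^T y = x^T (A^*) y, i.e. x^T A^T y = x^T (A^*) y. Since this holds for all x, y, we must have A^* = A^T. Therefore
A^* =
[[-1, -2],
 [-2, 1],
 [3, 3]].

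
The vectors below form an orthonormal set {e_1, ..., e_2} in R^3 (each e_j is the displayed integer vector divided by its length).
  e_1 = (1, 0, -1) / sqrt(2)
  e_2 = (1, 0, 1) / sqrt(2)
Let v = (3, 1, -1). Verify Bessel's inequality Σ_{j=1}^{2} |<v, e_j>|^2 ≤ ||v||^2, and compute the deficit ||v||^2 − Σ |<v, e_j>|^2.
Σ |<v, e_j>|^2 = 10; ||v||^2 = 11; deficit = 1

Write each e_j = u_j / sqrt(<u_j, u_j>) where u_j is the displayed integer vector. Then <v, e_j> = <v, u_j> / sqrt(<u_j, u_j>), so |<v, e_j>|^2 = <v, u_j>^2 / <u_j, u_j>.
Coefficients: <v, e_1> = 4/sqrt(2), <v, e_2> = 2/sqrt(2).
Square and sum: Σ |<v, e_j>|^2 = 10.
Compute ||v||^2 = v·v = 11.
Deficit = 11 − 10 = 1 ≥ 0, confirming Bessel's inequality. (The deficit equals ||v − Σ <v,e_j> e_j||^2, the squared distance from v to span{e_j}.)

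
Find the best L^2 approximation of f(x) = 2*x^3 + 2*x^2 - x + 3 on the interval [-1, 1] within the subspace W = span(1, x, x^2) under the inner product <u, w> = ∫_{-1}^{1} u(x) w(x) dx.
g(x) = 2*x^2 + x/5 + 3

The best approximation g ∈ W is the orthogonal projection of f onto W. Writing g = a_0 + a_1 x + a_2 x^2, the coefficients solve the normal equations G · a = b where
  G_{ij} = <φ_i, φ_j> and b_i = <f, φ_i>, with φ_0 = 1, φ_1 = x, φ_2 = x^2.
G =
  [2, 0, 2/3]
  [0, 2/3, 0]
  [2/3, 0, 2/5],
b = (22/3, 2/15, 14/5).
Solving gives a_0 = 3, a_1 = 1/5, a_2 = 2, so
  g(x) = 2*x^2 + x/5 + 3.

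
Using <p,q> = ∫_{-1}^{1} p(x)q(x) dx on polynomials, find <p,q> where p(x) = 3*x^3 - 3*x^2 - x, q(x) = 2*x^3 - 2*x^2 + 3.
<p,q> = -94/35

Expand the product: p(x)·q(x) = 6*x^6 - 12*x^5 + 4*x^4 + 11*x^3 - 9*x^2 - 3*x.
∫_{-1}^{1} of each monomial x^k gives [2/(k+1) if k even, 0 if k odd]. Integrating term-by-term (or equivalently evaluating the antiderivative F(x) = 6*x^7/7 - 2*x^6 + 4*x^5/5 + 11*x^4/4 - 3*x^3 - 3*x^2/2 at the endpoints):
  F(1) − F(−1) = -293/140 − (83/140) = -94/35.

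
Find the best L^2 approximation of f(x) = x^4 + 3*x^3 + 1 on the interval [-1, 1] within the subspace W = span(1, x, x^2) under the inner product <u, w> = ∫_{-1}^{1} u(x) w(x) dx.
g(x) = 6*x^2/7 + 9*x/5 + 32/35

The best approximation g ∈ W is the orthogonal projection of f onto W. Writing g = a_0 + a_1 x + a_2 x^2, the coefficients solve the normal equations G · a = b where
  G_{ij} = <φ_i, φ_j> and b_i = <f, φ_i>, with φ_0 = 1, φ_1 = x, φ_2 = x^2.
G =
  [2, 0, 2/3]
  [0, 2/3, 0]
  [2/3, 0, 2/5],
b = (12/5, 6/5, 20/21).
Solving gives a_0 = 32/35, a_1 = 9/5, a_2 = 6/7, so
  g(x) = 6*x^2/7 + 9*x/5 + 32/35.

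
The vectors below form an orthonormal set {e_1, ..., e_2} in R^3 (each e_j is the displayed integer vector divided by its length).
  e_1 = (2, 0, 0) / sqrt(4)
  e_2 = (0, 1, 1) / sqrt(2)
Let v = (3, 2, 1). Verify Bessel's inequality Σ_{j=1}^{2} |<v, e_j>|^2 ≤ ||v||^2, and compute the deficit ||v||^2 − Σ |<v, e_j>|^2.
Σ |<v, e_j>|^2 = 27/2; ||v||^2 = 14; deficit = 1/2

Write each e_j = u_j / sqrt(<u_j, u_j>) where u_j is the displayed integer vector. Then <v, e_j> = <v, u_j> / sqrt(<u_j, u_j>), so |<v, e_j>|^2 = <v, u_j>^2 / <u_j, u_j>.
Coefficients: <v, e_1> = 6/sqrt(4), <v, e_2> = 3/sqrt(2).
Square and sum: Σ |<v, e_j>|^2 = 27/2.
Compute ||v||^2 = v·v = 14.
Deficit = 14 − 27/2 = 1/2 ≥ 0, confirming Bessel's inequality. (The deficit equals ||v − Σ <v,e_j> e_j||^2, the squared distance from v to span{e_j}.)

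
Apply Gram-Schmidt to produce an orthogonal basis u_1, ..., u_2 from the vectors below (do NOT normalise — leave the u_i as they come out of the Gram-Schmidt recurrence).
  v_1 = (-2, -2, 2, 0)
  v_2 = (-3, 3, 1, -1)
Orthogonal basis:
  u_1 = (-2, -2, 2, 0)
  u_2 = (-8/3, 10/3, 2/3, -1)

Apply the Gram-Schmidt recurrence
  u_1 = v_1
  u_i = v_i − Σ_{j<i} ((v_i · u_j) / (u_j · u_j)) · u_j.

Step by step this gives:
  u_1 = (-2, -2, 2, 0)
  u_2 = (-8/3, 10/3, 2/3, -1)

Orthogonality check:
  u_2 · u_1 = 0 (should be 0)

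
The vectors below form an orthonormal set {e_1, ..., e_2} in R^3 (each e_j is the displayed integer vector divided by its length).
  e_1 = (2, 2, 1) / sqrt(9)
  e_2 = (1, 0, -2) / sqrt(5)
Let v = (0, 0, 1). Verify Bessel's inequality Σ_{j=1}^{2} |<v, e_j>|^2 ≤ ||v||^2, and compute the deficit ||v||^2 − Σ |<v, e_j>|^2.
Σ |<v, e_j>|^2 = 41/45; ||v||^2 = 1; deficit = 4/45

Write each e_j = u_j / sqrt(<u_j, u_j>) where u_j is the displayed integer vector. Then <v, e_j> = <v, u_j> / sqrt(<u_j, u_j>), so |<v, e_j>|^2 = <v, u_j>^2 / <u_j, u_j>.
Coefficients: <v, e_1> = 1/sqrt(9), <v, e_2> = -2/sqrt(5).
Square and sum: Σ |<v, e_j>|^2 = 41/45.
Compute ||v||^2 = v·v = 1.
Deficit = 1 − 41/45 = 4/45 ≥ 0, confirming Bessel's inequality. (The deficit equals ||v − Σ <v,e_j> e_j||^2, the squared distance from v to span{e_j}.)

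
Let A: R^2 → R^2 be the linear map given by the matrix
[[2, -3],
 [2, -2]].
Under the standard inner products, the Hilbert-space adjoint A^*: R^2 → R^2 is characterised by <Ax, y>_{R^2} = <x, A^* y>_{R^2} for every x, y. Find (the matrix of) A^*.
A^* = A^T =
[[2, 2],
 [-3, -2]]

For real matrices with standard dot products, the defining identity <Ax, y> = <x, A^* y> gives (Ax)^T y = x^T (A^*) y, i.e. x^T A^T y = x^T (A^*) y. Since this holds for all x, y, we must have A^* = A^T. Therefore
A^* =
[[2, 2],
 [-3, -2]].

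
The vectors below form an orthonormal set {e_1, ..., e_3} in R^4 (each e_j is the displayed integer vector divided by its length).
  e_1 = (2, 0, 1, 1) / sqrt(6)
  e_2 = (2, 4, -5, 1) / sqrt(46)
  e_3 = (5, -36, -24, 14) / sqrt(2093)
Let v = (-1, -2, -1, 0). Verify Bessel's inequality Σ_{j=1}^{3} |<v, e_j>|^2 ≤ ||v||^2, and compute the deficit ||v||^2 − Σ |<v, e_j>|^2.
Σ |<v, e_j>|^2 = 6; ||v||^2 = 6; deficit = 0

Write each e_j = u_j / sqrt(<u_j, u_j>) where u_j is the displayed integer vector. Then <v, e_j> = <v, u_j> / sqrt(<u_j, u_j>), so |<v, e_j>|^2 = <v, u_j>^2 / <u_j, u_j>.
Coefficients: <v, e_1> = -3/sqrt(6), <v, e_2> = -5/sqrt(46), <v, e_3> = 91/sqrt(2093).
Square and sum: Σ |<v, e_j>|^2 = 6.
Compute ||v||^2 = v·v = 6.
Deficit = 6 − 6 = 0 ≥ 0, confirming Bessel's inequality. (The deficit equals ||v − Σ <v,e_j> e_j||^2, the squared distance from v to span{e_j}.)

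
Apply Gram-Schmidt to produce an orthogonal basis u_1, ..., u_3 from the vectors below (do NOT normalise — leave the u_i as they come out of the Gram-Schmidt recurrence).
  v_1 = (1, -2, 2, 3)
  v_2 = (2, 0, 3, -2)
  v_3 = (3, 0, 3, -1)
Orthogonal basis:
  u_1 = (1, -2, 2, 3)
  u_2 = (17/9, 2/9, 25/9, -7/3)
  u_3 = (125/151, 68/151, -56/151, 41/151)

Apply the Gram-Schmidt recurrence
  u_1 = v_1
  u_i = v_i − Σ_{j<i} ((v_i · u_j) / (u_j · u_j)) · u_j.

Step by step this gives:
  u_1 = (1, -2, 2, 3)
  u_2 = (17/9, 2/9, 25/9, -7/3)
  u_3 = (125/151, 68/151, -56/151, 41/151)

Orthogonality check:
  u_2 · u_1 = 0 (should be 0)
  u_3 · u_1 = 0 (should be 0)
  u_3 · u_2 = 0 (should be 0)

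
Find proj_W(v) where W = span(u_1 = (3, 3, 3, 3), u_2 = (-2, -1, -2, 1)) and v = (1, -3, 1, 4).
proj_W(v) = (-1/4, 3/4, -1/4, 11/4)

Set up U = [u_1 | ... | u_2] ∈ R^(4×2). The projector onto W = col(U) is P = U (U^T U)^(-1) U^T.
Compute U^T U =
  [36, -12]
  [-12, 10],
and U^T v = (9, 3).
Solve U^T U · c = U^T v for the coefficients: c = (7/12, 1). The projection is proj_W(v) = U c.
Check: (v - proj_W(v)) · u_1 = 0  (should be 0).
Check: (v - proj_W(v)) · u_2 = 0  (should be 0).
Result: proj_W(v) = (-1/4, 3/4, -1/4, 11/4).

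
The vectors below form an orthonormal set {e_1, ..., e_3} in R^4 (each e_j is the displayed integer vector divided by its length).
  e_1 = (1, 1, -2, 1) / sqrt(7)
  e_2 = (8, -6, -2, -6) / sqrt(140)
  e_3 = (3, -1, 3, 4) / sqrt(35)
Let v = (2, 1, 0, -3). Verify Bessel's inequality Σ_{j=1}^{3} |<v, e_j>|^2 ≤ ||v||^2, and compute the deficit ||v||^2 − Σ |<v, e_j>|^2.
Σ |<v, e_j>|^2 = 7; ||v||^2 = 14; deficit = 7

Write each e_j = u_j / sqrt(<u_j, u_j>) where u_j is the displayed integer vector. Then <v, e_j> = <v, u_j> / sqrt(<u_j, u_j>), so |<v, e_j>|^2 = <v, u_j>^2 / <u_j, u_j>.
Coefficients: <v, e_1> = 0/sqrt(7), <v, e_2> = 28/sqrt(140), <v, e_3> = -7/sqrt(35).
Square and sum: Σ |<v, e_j>|^2 = 7.
Compute ||v||^2 = v·v = 14.
Deficit = 14 − 7 = 7 ≥ 0, confirming Bessel's inequality. (The deficit equals ||v − Σ <v,e_j> e_j||^2, the squared distance from v to span{e_j}.)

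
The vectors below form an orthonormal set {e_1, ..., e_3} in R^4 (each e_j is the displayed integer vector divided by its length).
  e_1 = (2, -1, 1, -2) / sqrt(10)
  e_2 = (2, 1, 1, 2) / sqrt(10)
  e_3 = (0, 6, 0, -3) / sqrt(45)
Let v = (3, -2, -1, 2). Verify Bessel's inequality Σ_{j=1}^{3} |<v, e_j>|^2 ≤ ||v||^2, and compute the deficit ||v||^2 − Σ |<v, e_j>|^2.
Σ |<v, e_j>|^2 = 13; ||v||^2 = 18; deficit = 5

Write each e_j = u_j / sqrt(<u_j, u_j>) where u_j is the displayed integer vector. Then <v, e_j> = <v, u_j> / sqrt(<u_j, u_j>), so |<v, e_j>|^2 = <v, u_j>^2 / <u_j, u_j>.
Coefficients: <v, e_1> = 3/sqrt(10), <v, e_2> = 7/sqrt(10), <v, e_3> = -18/sqrt(45).
Square and sum: Σ |<v, e_j>|^2 = 13.
Compute ||v||^2 = v·v = 18.
Deficit = 18 − 13 = 5 ≥ 0, confirming Bessel's inequality. (The deficit equals ||v − Σ <v,e_j> e_j||^2, the squared distance from v to span{e_j}.)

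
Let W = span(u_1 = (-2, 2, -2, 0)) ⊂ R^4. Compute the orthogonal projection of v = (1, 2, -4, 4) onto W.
proj_W(v) = (-5/3, 5/3, -5/3, 0)

Set up U = [u_1 | ... | u_1] ∈ R^(4×1). The projector onto W = col(U) is P = U (U^T U)^(-1) U^T.
Compute U^T U =
  [12],
and U^T v = (10).
Solve U^T U · c = U^T v for the coefficients: c = (5/6). The projection is proj_W(v) = U c.
Check: (v - proj_W(v)) · u_1 = 0  (should be 0).
Result: proj_W(v) = (-5/3, 5/3, -5/3, 0).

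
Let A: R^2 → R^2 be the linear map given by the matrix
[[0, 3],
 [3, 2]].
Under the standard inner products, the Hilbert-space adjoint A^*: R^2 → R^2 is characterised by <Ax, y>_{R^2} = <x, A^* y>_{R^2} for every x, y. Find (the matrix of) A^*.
A^* = A^T =
[[0, 3],
 [3, 2]]

For real matrices with standard dot products, the defining identity <Ax, y> = <x, A^* y> gives (Ax)^T y = x^T (A^*) y, i.e. x^T A^T y = x^T (A^*) y. Since this holds for all x, y, we must have A^* = A^T. Therefore
A^* =
[[0, 3],
 [3, 2]].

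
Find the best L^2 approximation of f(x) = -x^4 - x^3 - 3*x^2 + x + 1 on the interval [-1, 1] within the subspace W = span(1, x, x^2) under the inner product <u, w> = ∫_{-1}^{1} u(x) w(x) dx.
g(x) = -27*x^2/7 + 2*x/5 + 38/35

The best approximation g ∈ W is the orthogonal projection of f onto W. Writing g = a_0 + a_1 x + a_2 x^2, the coefficients solve the normal equations G · a = b where
  G_{ij} = <φ_i, φ_j> and b_i = <f, φ_i>, with φ_0 = 1, φ_1 = x, φ_2 = x^2.
G =
  [2, 0, 2/3]
  [0, 2/3, 0]
  [2/3, 0, 2/5],
b = (-2/5, 4/15, -86/105).
Solving gives a_0 = 38/35, a_1 = 2/5, a_2 = -27/7, so
  g(x) = -27*x^2/7 + 2*x/5 + 38/35.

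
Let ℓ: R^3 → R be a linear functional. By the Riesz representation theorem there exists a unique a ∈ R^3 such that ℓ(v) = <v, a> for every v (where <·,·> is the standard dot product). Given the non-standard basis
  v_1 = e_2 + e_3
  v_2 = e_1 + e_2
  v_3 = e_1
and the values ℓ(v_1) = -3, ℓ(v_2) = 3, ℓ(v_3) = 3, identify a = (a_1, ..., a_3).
a = (3, 0, -3)

Write a = (a_1, ..., a_3) in the standard basis. For each basis vector v_i, ℓ(v_i) = <v_i, a> is a linear equation in the a_j's. Collect the n equations into a matrix system V a = ℓ, where row i of V is v_i (expressed in the standard basis). Since V is invertible (lower-triangular with 1s on the diagonal, up to permutation), solve by back-substitution:
  V =
[[0, 1, 1],
 [1, 1, 0],
 [1, 0, 0]]
  V a = (-3, 3, 3)
Solving gives a = (3, 0, -3).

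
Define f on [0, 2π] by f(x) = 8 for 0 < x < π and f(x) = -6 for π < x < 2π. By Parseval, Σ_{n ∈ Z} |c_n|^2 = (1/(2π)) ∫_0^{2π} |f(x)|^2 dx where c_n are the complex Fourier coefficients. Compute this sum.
Σ |c_n|^2 = 50

Parseval equates the L^2 energy of f (normalised by 1/(2π)) with the ℓ^2 sum of its Fourier coefficients: (1/(2π)) ∫_0^{2π} |f|^2 = Σ |c_n|^2.
Compute the left side: (1/(2π)) [∫_0^π 8^2 dx + ∫_π^{2π} (-6)^2 dx] = (1/(2π)) · (64π + 36π) = (64 + 36)/2 = 50.
So Σ_{n ∈ Z} |c_n|^2 = 50.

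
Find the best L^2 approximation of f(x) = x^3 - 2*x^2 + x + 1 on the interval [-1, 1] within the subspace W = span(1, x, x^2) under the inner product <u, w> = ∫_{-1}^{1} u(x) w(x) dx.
g(x) = -2*x^2 + 8*x/5 + 1

The best approximation g ∈ W is the orthogonal projection of f onto W. Writing g = a_0 + a_1 x + a_2 x^2, the coefficients solve the normal equations G · a = b where
  G_{ij} = <φ_i, φ_j> and b_i = <f, φ_i>, with φ_0 = 1, φ_1 = x, φ_2 = x^2.
G =
  [2, 0, 2/3]
  [0, 2/3, 0]
  [2/3, 0, 2/5],
b = (2/3, 16/15, -2/15).
Solving gives a_0 = 1, a_1 = 8/5, a_2 = -2, so
  g(x) = -2*x^2 + 8*x/5 + 1.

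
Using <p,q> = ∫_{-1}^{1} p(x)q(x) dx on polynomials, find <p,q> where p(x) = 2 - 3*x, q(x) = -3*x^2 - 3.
<p,q> = -16

Expand the product: p(x)·q(x) = 9*x^3 - 6*x^2 + 9*x - 6.
∫_{-1}^{1} of each monomial x^k gives [2/(k+1) if k even, 0 if k odd]. Integrating term-by-term (or equivalently evaluating the antiderivative F(x) = 9*x^4/4 - 2*x^3 + 9*x^2/2 - 6*x at the endpoints):
  F(1) − F(−1) = -5/4 − (59/4) = -16.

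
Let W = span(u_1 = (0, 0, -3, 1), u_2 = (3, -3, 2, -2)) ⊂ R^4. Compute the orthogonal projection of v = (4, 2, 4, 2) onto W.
proj_W(v) = (15/49, -15/49, 145/49, -55/49)

Set up U = [u_1 | ... | u_2] ∈ R^(4×2). The projector onto W = col(U) is P = U (U^T U)^(-1) U^T.
Compute U^T U =
  [10, -8]
  [-8, 26],
and U^T v = (-10, 10).
Solve U^T U · c = U^T v for the coefficients: c = (-45/49, 5/49). The projection is proj_W(v) = U c.
Check: (v - proj_W(v)) · u_1 = 0  (should be 0).
Check: (v - proj_W(v)) · u_2 = 0  (should be 0).
Result: proj_W(v) = (15/49, -15/49, 145/49, -55/49).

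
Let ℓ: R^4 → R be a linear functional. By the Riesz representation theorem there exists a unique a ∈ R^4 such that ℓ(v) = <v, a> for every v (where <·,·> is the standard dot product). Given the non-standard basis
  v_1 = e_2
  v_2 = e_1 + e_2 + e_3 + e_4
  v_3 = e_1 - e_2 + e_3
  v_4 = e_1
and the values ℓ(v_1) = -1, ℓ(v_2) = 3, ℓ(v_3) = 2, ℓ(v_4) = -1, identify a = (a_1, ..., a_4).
a = (-1, -1, 2, 3)

Write a = (a_1, ..., a_4) in the standard basis. For each basis vector v_i, ℓ(v_i) = <v_i, a> is a linear equation in the a_j's. Collect the n equations into a matrix system V a = ℓ, where row i of V is v_i (expressed in the standard basis). Since V is invertible (lower-triangular with 1s on the diagonal, up to permutation), solve by back-substitution:
  V =
[[0, 1, 0, 0],
 [1, 1, 1, 1],
 [1, -1, 1, 0],
 [1, 0, 0, 0]]
  V a = (-1, 3, 2, -1)
Solving gives a = (-1, -1, 2, 3).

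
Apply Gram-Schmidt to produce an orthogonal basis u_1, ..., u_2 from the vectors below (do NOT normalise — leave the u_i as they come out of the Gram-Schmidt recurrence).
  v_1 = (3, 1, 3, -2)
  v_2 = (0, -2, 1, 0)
Orthogonal basis:
  u_1 = (3, 1, 3, -2)
  u_2 = (-3/23, -47/23, 20/23, 2/23)

Apply the Gram-Schmidt recurrence
  u_1 = v_1
  u_i = v_i − Σ_{j<i} ((v_i · u_j) / (u_j · u_j)) · u_j.

Step by step this gives:
  u_1 = (3, 1, 3, -2)
  u_2 = (-3/23, -47/23, 20/23, 2/23)

Orthogonality check:
  u_2 · u_1 = 0 (should be 0)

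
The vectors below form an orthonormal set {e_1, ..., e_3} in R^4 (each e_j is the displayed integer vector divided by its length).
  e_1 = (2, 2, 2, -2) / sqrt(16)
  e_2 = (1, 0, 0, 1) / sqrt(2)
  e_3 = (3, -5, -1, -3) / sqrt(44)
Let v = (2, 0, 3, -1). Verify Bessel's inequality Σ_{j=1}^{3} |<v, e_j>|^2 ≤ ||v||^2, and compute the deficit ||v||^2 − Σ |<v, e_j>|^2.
Σ |<v, e_j>|^2 = 227/22; ||v||^2 = 14; deficit = 81/22

Write each e_j = u_j / sqrt(<u_j, u_j>) where u_j is the displayed integer vector. Then <v, e_j> = <v, u_j> / sqrt(<u_j, u_j>), so |<v, e_j>|^2 = <v, u_j>^2 / <u_j, u_j>.
Coefficients: <v, e_1> = 12/sqrt(16), <v, e_2> = 1/sqrt(2), <v, e_3> = 6/sqrt(44).
Square and sum: Σ |<v, e_j>|^2 = 227/22.
Compute ||v||^2 = v·v = 14.
Deficit = 14 − 227/22 = 81/22 ≥ 0, confirming Bessel's inequality. (The deficit equals ||v − Σ <v,e_j> e_j||^2, the squared distance from v to span{e_j}.)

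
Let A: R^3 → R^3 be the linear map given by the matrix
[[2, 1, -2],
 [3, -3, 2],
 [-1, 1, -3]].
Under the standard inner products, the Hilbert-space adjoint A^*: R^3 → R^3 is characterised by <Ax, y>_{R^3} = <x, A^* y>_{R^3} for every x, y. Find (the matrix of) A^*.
A^* = A^T =
[[2, 3, -1],
 [1, -3, 1],
 [-2, 2, -3]]

For real matrices with standard dot products, the defining identity <Ax, y> = <x, A^* y> gives (Ax)^T y = x^T (A^*) y, i.e. x^T A^T y = x^T (A^*) y. Since this holds for all x, y, we must have A^* = A^T. Therefore
A^* =
[[2, 3, -1],
 [1, -3, 1],
 [-2, 2, -3]].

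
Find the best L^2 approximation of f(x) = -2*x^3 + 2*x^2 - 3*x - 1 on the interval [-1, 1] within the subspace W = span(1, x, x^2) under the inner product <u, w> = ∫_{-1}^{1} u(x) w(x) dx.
g(x) = 2*x^2 - 21*x/5 - 1

The best approximation g ∈ W is the orthogonal projection of f onto W. Writing g = a_0 + a_1 x + a_2 x^2, the coefficients solve the normal equations G · a = b where
  G_{ij} = <φ_i, φ_j> and b_i = <f, φ_i>, with φ_0 = 1, φ_1 = x, φ_2 = x^2.
G =
  [2, 0, 2/3]
  [0, 2/3, 0]
  [2/3, 0, 2/5],
b = (-2/3, -14/5, 2/15).
Solving gives a_0 = -1, a_1 = -21/5, a_2 = 2, so
  g(x) = 2*x^2 - 21*x/5 - 1.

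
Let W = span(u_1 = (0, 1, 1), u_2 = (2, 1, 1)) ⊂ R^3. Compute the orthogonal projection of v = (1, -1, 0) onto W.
proj_W(v) = (1, -1/2, -1/2)

Set up U = [u_1 | ... | u_2] ∈ R^(3×2). The projector onto W = col(U) is P = U (U^T U)^(-1) U^T.
Compute U^T U =
  [2, 2]
  [2, 6],
and U^T v = (-1, 1).
Solve U^T U · c = U^T v for the coefficients: c = (-1, 1/2). The projection is proj_W(v) = U c.
Check: (v - proj_W(v)) · u_1 = 0  (should be 0).
Check: (v - proj_W(v)) · u_2 = 0  (should be 0).
Result: proj_W(v) = (1, -1/2, -1/2).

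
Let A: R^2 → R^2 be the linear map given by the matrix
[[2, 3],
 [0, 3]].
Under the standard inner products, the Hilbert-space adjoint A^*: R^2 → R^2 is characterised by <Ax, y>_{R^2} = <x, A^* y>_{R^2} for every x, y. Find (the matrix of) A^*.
A^* = A^T =
[[2, 0],
 [3, 3]]

For real matrices with standard dot products, the defining identity <Ax, y> = <x, A^* y> gives (Ax)^T y = x^T (A^*) y, i.e. x^T A^T y = x^T (A^*) y. Since this holds for all x, y, we must have A^* = A^T. Therefore
A^* =
[[2, 0],
 [3, 3]].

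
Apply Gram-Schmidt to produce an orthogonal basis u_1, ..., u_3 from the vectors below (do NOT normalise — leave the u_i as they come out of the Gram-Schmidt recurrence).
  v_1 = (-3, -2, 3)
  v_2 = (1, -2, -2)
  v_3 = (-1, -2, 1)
Orthogonal basis:
  u_1 = (-3, -2, 3)
  u_2 = (7/22, -27/11, -29/22)
  u_3 = (40/173, -12/173, 32/173)

Apply the Gram-Schmidt recurrence
  u_1 = v_1
  u_i = v_i − Σ_{j<i} ((v_i · u_j) / (u_j · u_j)) · u_j.

Step by step this gives:
  u_1 = (-3, -2, 3)
  u_2 = (7/22, -27/11, -29/22)
  u_3 = (40/173, -12/173, 32/173)

Orthogonality check:
  u_2 · u_1 = 0 (should be 0)
  u_3 · u_1 = 0 (should be 0)
  u_3 · u_2 = 0 (should be 0)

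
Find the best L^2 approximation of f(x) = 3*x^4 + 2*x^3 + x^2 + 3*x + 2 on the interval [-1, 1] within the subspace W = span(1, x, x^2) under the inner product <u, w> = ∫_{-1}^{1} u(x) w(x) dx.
g(x) = 25*x^2/7 + 21*x/5 + 61/35

The best approximation g ∈ W is the orthogonal projection of f onto W. Writing g = a_0 + a_1 x + a_2 x^2, the coefficients solve the normal equations G · a = b where
  G_{ij} = <φ_i, φ_j> and b_i = <f, φ_i>, with φ_0 = 1, φ_1 = x, φ_2 = x^2.
G =
  [2, 0, 2/3]
  [0, 2/3, 0]
  [2/3, 0, 2/5],
b = (88/15, 14/5, 272/105).
Solving gives a_0 = 61/35, a_1 = 21/5, a_2 = 25/7, so
  g(x) = 25*x^2/7 + 21*x/5 + 61/35.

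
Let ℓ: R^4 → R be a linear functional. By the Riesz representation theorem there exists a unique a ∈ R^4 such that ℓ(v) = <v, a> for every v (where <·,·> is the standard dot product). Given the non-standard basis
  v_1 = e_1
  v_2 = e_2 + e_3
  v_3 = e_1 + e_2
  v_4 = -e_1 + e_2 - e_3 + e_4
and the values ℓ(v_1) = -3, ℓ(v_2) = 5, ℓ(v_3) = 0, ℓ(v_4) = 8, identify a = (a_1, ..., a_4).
a = (-3, 3, 2, 4)

Write a = (a_1, ..., a_4) in the standard basis. For each basis vector v_i, ℓ(v_i) = <v_i, a> is a linear equation in the a_j's. Collect the n equations into a matrix system V a = ℓ, where row i of V is v_i (expressed in the standard basis). Since V is invertible (lower-triangular with 1s on the diagonal, up to permutation), solve by back-substitution:
  V =
[[1, 0, 0, 0],
 [0, 1, 1, 0],
 [1, 1, 0, 0],
 [-1, 1, -1, 1]]
  V a = (-3, 5, 0, 8)
Solving gives a = (-3, 3, 2, 4).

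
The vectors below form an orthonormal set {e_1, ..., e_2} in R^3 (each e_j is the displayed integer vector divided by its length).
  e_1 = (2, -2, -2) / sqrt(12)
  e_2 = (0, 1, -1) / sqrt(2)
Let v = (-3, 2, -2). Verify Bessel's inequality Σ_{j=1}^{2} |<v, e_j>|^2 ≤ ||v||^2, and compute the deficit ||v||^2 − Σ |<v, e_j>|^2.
Σ |<v, e_j>|^2 = 11; ||v||^2 = 17; deficit = 6

Write each e_j = u_j / sqrt(<u_j, u_j>) where u_j is the displayed integer vector. Then <v, e_j> = <v, u_j> / sqrt(<u_j, u_j>), so |<v, e_j>|^2 = <v, u_j>^2 / <u_j, u_j>.
Coefficients: <v, e_1> = -6/sqrt(12), <v, e_2> = 4/sqrt(2).
Square and sum: Σ |<v, e_j>|^2 = 11.
Compute ||v||^2 = v·v = 17.
Deficit = 17 − 11 = 6 ≥ 0, confirming Bessel's inequality. (The deficit equals ||v − Σ <v,e_j> e_j||^2, the squared distance from v to span{e_j}.)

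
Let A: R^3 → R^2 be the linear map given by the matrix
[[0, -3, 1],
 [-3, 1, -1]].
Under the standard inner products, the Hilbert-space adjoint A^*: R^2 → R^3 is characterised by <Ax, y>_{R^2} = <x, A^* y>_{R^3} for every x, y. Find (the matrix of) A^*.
A^* = A^T =
[[0, -3],
 [-3, 1],
 [1, -1]]

For real matrices with standard dot products, the defining identity <Ax, y> = <x, A^* y> gives (Ax)^T y = x^T (A^*) y, i.e. x^T A^T y = x^T (A^*) y. Since this holds for all x, y, we must have A^* = A^T. Therefore
A^* =
[[0, -3],
 [-3, 1],
 [1, -1]].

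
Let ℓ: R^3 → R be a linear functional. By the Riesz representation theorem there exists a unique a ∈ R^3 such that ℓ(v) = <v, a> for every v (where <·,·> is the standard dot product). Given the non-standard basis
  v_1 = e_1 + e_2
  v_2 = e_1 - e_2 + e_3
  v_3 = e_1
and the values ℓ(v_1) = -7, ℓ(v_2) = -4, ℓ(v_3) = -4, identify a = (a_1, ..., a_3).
a = (-4, -3, -3)

Write a = (a_1, ..., a_3) in the standard basis. For each basis vector v_i, ℓ(v_i) = <v_i, a> is a linear equation in the a_j's. Collect the n equations into a matrix system V a = ℓ, where row i of V is v_i (expressed in the standard basis). Since V is invertible (lower-triangular with 1s on the diagonal, up to permutation), solve by back-substitution:
  V =
[[1, 1, 0],
 [1, -1, 1],
 [1, 0, 0]]
  V a = (-7, -4, -4)
Solving gives a = (-4, -3, -3).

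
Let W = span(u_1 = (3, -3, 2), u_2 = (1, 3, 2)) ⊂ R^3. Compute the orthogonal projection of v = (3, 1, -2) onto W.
proj_W(v) = (9/19, 3/19, 10/19)

Set up U = [u_1 | ... | u_2] ∈ R^(3×2). The projector onto W = col(U) is P = U (U^T U)^(-1) U^T.
Compute U^T U =
  [22, -2]
  [-2, 14],
and U^T v = (2, 2).
Solve U^T U · c = U^T v for the coefficients: c = (2/19, 3/19). The projection is proj_W(v) = U c.
Check: (v - proj_W(v)) · u_1 = 0  (should be 0).
Check: (v - proj_W(v)) · u_2 = 0  (should be 0).
Result: proj_W(v) = (9/19, 3/19, 10/19).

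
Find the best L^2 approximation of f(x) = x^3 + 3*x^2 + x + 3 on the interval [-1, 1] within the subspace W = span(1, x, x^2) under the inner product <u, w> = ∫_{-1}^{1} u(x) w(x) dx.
g(x) = 3*x^2 + 8*x/5 + 3

The best approximation g ∈ W is the orthogonal projection of f onto W. Writing g = a_0 + a_1 x + a_2 x^2, the coefficients solve the normal equations G · a = b where
  G_{ij} = <φ_i, φ_j> and b_i = <f, φ_i>, with φ_0 = 1, φ_1 = x, φ_2 = x^2.
G =
  [2, 0, 2/3]
  [0, 2/3, 0]
  [2/3, 0, 2/5],
b = (8, 16/15, 16/5).
Solving gives a_0 = 3, a_1 = 8/5, a_2 = 3, so
  g(x) = 3*x^2 + 8*x/5 + 3.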